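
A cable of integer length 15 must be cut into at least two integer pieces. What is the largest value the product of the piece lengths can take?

243

Define prod[k] = max over 1≤i<k of i · max(k−i, prod[k−i]); the inner max lets the remainder stay uncut if that's better.
prod[2] = 1·max(1,0) = 1·1 = 1
prod[3] = 1·max(2,1) = 1·2 = 2
prod[4] = 2·max(2,1) = 2·2 = 4
prod[5] = 2·max(3,2) = 2·3 = 6
prod[6] = 3·max(3,2) = 3·3 = 9
prod[7] = 2·max(5,6) = 2·6 = 12
prod[8] = 2·max(6,9) = 2·9 = 18
prod[9] = 3·max(6,9) = 3·9 = 27
prod[10] = 2·max(8,18) = 2·18 = 36
prod[11] = 2·max(9,27) = 2·27 = 54
prod[12] = 3·max(9,27) = 3·27 = 81
prod[13] = 2·max(11,54) = 2·54 = 108
prod[14] = 2·max(12,81) = 2·81 = 162
prod[15] = 3·max(12,81) = 3·81 = 243
One optimal split: 3 + 3 + 3 + 3 + 3; product 3·3·3·3·3 = 243.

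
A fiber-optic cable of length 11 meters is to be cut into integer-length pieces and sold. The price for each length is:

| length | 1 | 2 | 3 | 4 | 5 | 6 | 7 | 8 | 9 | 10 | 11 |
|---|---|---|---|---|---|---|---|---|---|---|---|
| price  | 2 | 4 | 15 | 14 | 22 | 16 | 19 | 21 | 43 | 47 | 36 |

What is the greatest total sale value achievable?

Let v[k] be the best obtainable value from length k. For each k, try every first piece i and keep the best of price[i] + v[k−i].
v[1] = 2
v[2] = 4  (first piece 1, then v[1]=2)
v[3] = 15
v[4] = 17  (first piece 1, then v[3]=15)
v[5] = 22
v[6] = 30  (first piece 3, then v[3]=15)
v[7] = 32  (first piece 1, then v[6]=30)
v[8] = 37  (first piece 3, then v[5]=22)
v[9] = 45  (first piece 3, then v[6]=30)
v[10] = 47  (first piece 1, then v[9]=45)
v[11] = 52  (first piece 3, then v[8]=37)
One optimal cutting: 5 + 3 + 3 → $22 + $15 + $15 = $52.

52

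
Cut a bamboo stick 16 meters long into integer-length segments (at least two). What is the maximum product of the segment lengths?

324

Fill f[k] for k=2..16: at each k try every first piece i and multiply by the better of (k−i) uncut or f[k−i].
f[2] = 1·max(1,0) = 1·1 = 1
f[3] = 1·max(2,1) = 1·2 = 2
f[4] = 2·max(2,1) = 2·2 = 4
f[5] = 2·max(3,2) = 2·3 = 6
f[6] = 3·max(3,2) = 3·3 = 9
f[7] = 2·max(5,6) = 2·6 = 12
f[8] = 2·max(6,9) = 2·9 = 18
f[9] = 3·max(6,9) = 3·9 = 27
f[10] = 2·max(8,18) = 2·18 = 36
f[11] = 2·max(9,27) = 2·27 = 54
f[12] = 3·max(9,27) = 3·27 = 81
f[13] = 2·max(11,54) = 2·54 = 108
f[14] = 2·max(12,81) = 2·81 = 162
f[15] = 3·max(12,81) = 3·81 = 243
f[16] = 2·max(14,162) = 2·162 = 324
One optimal split: 3 + 3 + 3 + 3 + 2 + 2; product 3·3·3·3·2·2 = 324.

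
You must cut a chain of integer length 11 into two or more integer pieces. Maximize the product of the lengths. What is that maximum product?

Define P[k] = max over 1≤i<k of i · max(k−i, P[k−i]); the inner max lets the remainder stay uncut if that's better.
P[2] = 1*max(1,0) = 1*1 = 1
P[3] = 1*max(2,1) = 1*2 = 2
P[4] = 2*max(2,1) = 2*2 = 4
P[5] = 2*max(3,2) = 2*3 = 6
P[6] = 3*max(3,2) = 3*3 = 9
P[7] = 2*max(5,6) = 2*6 = 12
P[8] = 2*max(6,9) = 2*9 = 18
P[9] = 3*max(6,9) = 3*9 = 27
P[10] = 2*max(8,18) = 2*18 = 36
P[11] = 2*max(9,27) = 2*27 = 54
One optimal split: 3 + 3 + 3 + 2; product 3*3*3*2 = 54.

54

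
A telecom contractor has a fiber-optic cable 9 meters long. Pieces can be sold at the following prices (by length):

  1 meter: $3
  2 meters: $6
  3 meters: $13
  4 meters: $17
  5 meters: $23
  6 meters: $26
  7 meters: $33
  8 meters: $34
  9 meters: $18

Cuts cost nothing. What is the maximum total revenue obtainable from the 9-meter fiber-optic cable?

Build R[k] bottom-up: R[k] = max over allowed piece i of (p[i] + R[k−i]).
R[1] = 3
R[2] = max(3+3, 6+0) = 6
R[3] = max(3+6, 6+3, 13+0) = 13
R[4] = max(3+13, 6+6, 13+3, 17+0) = 17
R[5] = max(3+17, 6+13, 13+6, 17+3, 23+0) = 23
R[6] = max(3+23, 6+17, 13+13, 17+6, 23+3, 26+0) = 26
R[7] = max(3+26, 6+23, 13+17, …, 26+3, 33+0) = 33
R[8] = max(3+33, 6+26, 13+23, …, 33+3, 34+0) = 36
R[9] = max(3+36, 6+33, 13+26, …, 34+3, 18+0) = 40
One optimal cutting: 5 + 4 → $23 + $17 = $40.

40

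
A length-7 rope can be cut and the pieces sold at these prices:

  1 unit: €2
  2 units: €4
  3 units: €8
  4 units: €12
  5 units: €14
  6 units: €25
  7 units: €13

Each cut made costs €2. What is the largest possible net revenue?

Consider every possible first cut. r[k] is the best of p[i]+r[k−i] over all sellable i≤k, charging 2 whenever i<k.
r[1] = 2
r[2] = 4
r[3] = 8
r[4] = 12
r[5] = 14
r[6] = 25
r[7] = 25  (first piece 1, then r[6]=25)
One optimal plan: pieces 6 + 1 (1 cut) → €27 − €2 = €25.

25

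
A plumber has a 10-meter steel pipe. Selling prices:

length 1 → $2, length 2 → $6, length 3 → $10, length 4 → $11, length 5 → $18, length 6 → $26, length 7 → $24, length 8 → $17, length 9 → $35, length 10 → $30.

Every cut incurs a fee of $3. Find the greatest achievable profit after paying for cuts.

34

Consider every possible first cut. r[k] is the best of p[i]+r[k−i] over all sellable i≤k, charging 3 whenever i<k.
r[1] = 2
r[2] = max(2+2-3, 6+0) = 6
r[3] = max(2+6-3, 6+2-3, 10+0) = 10
r[4] = max(2+10-3, 6+6-3, 10+2-3, 11+0) = 11
r[5] = max(2+11-3, 6+10-3, 10+6-3, 11+2-3, 18+0) = 18
r[6] = max(2+18-3, 6+11-3, 10+10-3, 11+6-3, 18+2-3, 26+0) = 26
r[7] = max(2+26-3, 6+18-3, 10+11-3, …, 26+2-3, 24+0) = 25
r[8] = max(2+25-3, 6+26-3, 10+18-3, …, 24+2-3, 17+0) = 29
r[9] = max(2+29-3, 6+25-3, 10+26-3, …, 17+2-3, 35+0) = 35
r[10] = max(2+35-3, 6+29-3, 10+25-3, …, 35+2-3, 30+0) = 34
One optimal plan: pieces 9 + 1 (1 cut) → $37 − $3 = $34.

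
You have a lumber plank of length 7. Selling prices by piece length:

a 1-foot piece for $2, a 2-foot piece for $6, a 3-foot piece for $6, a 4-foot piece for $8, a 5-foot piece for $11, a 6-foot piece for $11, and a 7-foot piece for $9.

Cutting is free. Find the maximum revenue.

Build v[k] bottom-up: v[k] = max over allowed piece i of (p[i] + v[k−i]).
v[1] = 2
v[2] = max(2+2, 6+0) = 6
v[3] = max(2+6, 6+2, 6+0) = 8
v[4] = max(2+8, 6+6, 6+2, 8+0) = 12
v[5] = max(2+12, 6+8, 6+6, 8+2, 11+0) = 14
v[6] = max(2+14, 6+12, 6+8, 8+6, 11+2, 11+0) = 18
v[7] = max(2+18, 6+14, 6+12, …, 11+2, 9+0) = 20
One optimal cutting: 2 + 2 + 2 + 1 → $6 + $6 + $6 + $2 = $20.

20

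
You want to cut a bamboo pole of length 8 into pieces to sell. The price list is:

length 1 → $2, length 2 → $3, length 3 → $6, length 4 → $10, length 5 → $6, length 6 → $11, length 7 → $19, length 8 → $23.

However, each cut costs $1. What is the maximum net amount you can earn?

Build net[k] bottom-up: net[k] = max over allowed piece i of (p[i] + net[k−i]) − 1 per cut.
net[1] = 2
net[2] = 3  (first piece 1, then net[1]=2)
net[3] = 6
net[4] = 10
net[5] = 11  (first piece 1, then net[4]=10)
net[6] = 12  (first piece 1, then net[5]=11)
net[7] = 19
net[8] = 23
Best is to make no cuts and sell whole for $23.

23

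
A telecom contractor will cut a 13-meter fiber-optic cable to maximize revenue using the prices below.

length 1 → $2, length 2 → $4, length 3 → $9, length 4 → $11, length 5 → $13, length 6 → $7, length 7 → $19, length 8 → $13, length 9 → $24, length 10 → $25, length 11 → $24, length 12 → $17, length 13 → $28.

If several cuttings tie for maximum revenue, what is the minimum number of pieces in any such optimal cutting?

4

Consider every possible first cut. r[k] is the best of p[i]+r[k−i] over all sellable i≤k.
r[1] = 2
r[2] = 4  (first piece 1, then r[1]=2)
r[3] = 9
r[4] = 11  (first piece 1, then r[3]=9)
r[5] = 13  (first piece 1, then r[4]=11)
r[6] = 18  (first piece 3, then r[3]=9)
r[7] = 20  (first piece 1, then r[6]=18)
r[8] = 22  (first piece 1, then r[7]=20)
r[9] = 27  (first piece 3, then r[6]=18)
r[10] = 29  (first piece 1, then r[9]=27)
r[11] = 31  (first piece 1, then r[10]=29)
r[12] = 36  (first piece 3, then r[9]=27)
r[13] = 38  (first piece 1, then r[12]=36)
Maximum revenue is $38.
Now minimize piece count subject to staying optimal: for each k, pieces[k] = 1 + min over i with p[i]+r[k−i]=r[k] of pieces[k−i].
pieces[10] = 3
pieces[11] = 3
pieces[12] = 4
pieces[13] = 4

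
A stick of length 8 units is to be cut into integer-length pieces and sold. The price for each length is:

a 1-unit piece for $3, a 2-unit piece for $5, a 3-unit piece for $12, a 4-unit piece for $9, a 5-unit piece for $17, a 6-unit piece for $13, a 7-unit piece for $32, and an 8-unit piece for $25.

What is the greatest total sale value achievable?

35

Consider every possible first cut. r[k] is the best of p[i]+r[k−i] over all sellable i≤k.
r[1] = 3
r[2] = 6  (first piece 1, then r[1]=3)
r[3] = 12
r[4] = 15  (first piece 1, then r[3]=12)
r[5] = 18  (first piece 1, then r[4]=15)
r[6] = 24  (first piece 3, then r[3]=12)
r[7] = 32
r[8] = 35  (first piece 1, then r[7]=32)
One optimal cutting: 7 + 1 → $32 + $3 = $35.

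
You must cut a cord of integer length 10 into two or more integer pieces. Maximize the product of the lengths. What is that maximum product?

Let g[k] be the best product for length k (with at least one cut). For each first piece i, the rest contributes max(k−i, g[k−i]).
g[2] = 1*max(1,0) = 1*1 = 1
g[3] = 1*max(2,1) = 1*2 = 2
g[4] = 2*max(2,1) = 2*2 = 4
g[5] = 2*max(3,2) = 2*3 = 6
g[6] = 3*max(3,2) = 3*3 = 9
g[7] = 2*max(5,6) = 2*6 = 12
g[8] = 2*max(6,9) = 2*9 = 18
g[9] = 3*max(6,9) = 3*9 = 27
g[10] = 2*max(8,18) = 2*18 = 36
One optimal split: 3 + 3 + 2 + 2; product 3*3*2*2 = 36.

36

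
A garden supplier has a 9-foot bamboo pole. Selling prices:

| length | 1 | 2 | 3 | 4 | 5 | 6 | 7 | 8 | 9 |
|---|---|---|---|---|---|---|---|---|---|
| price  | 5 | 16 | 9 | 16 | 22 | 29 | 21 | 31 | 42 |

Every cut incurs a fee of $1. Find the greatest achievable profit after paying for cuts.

Consider every possible first cut. r[k] is the best of p[i]+r[k−i] over all sellable i≤k, charging 1 whenever i<k.
r[1] = 5
r[2] = max(5+5-1, 16+0) = 16
r[3] = max(5+16-1, 16+5-1, 9+0) = 20
r[4] = max(5+20-1, 16+16-1, 9+5-1, 16+0) = 31
r[5] = max(5+31-1, 16+20-1, 9+16-1, 16+5-1, 22+0) = 35
r[6] = max(5+35-1, 16+31-1, 9+20-1, 16+16-1, 22+5-1, 29+0) = 46
r[7] = max(5+46-1, 16+35-1, 9+31-1, …, 29+5-1, 21+0) = 50
r[8] = max(5+50-1, 16+46-1, 9+35-1, …, 21+5-1, 31+0) = 61
r[9] = max(5+61-1, 16+50-1, 9+46-1, …, 31+5-1, 42+0) = 65
One optimal plan: pieces 2 + 2 + 2 + 2 + 1 (4 cuts) → $69 − $4 = $65.

65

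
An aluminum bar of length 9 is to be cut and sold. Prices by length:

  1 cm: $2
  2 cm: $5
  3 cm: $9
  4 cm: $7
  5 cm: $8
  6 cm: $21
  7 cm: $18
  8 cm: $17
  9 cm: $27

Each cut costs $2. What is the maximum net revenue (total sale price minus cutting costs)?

Build net[k] bottom-up: net[k] = max over allowed piece i of (p[i] + net[k−i]) − 2 per cut.
net[1] = 2
net[2] = max(2+2-2, 5+0) = 5
net[3] = max(2+5-2, 5+2-2, 9+0) = 9
net[4] = max(2+9-2, 5+5-2, 9+2-2, 7+0) = 9
net[5] = max(2+9-2, 5+9-2, 9+5-2, 7+2-2, 8+0) = 12
net[6] = max(2+12-2, 5+9-2, 9+9-2, 7+5-2, 8+2-2, 21+0) = 21
net[7] = max(2+21-2, 5+12-2, 9+9-2, …, 21+2-2, 18+0) = 21
net[8] = max(2+21-2, 5+21-2, 9+12-2, …, 18+2-2, 17+0) = 24
net[9] = max(2+24-2, 5+21-2, 9+21-2, …, 17+2-2, 27+0) = 28
One optimal plan: pieces 6 + 3 (1 cut) → $30 − $2 = $28.

28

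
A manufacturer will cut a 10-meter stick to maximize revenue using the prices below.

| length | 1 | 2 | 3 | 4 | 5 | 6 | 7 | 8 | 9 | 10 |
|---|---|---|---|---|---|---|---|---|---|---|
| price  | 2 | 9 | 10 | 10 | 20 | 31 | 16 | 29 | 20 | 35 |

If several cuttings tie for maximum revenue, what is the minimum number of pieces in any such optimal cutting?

3

Let r[k] be the best obtainable value from length k. For each k, try every first piece i and keep the best of price[i] + r[k−i].
r[1] = 2
r[2] = max(2+2, 9+0) = 9
r[3] = max(2+9, 9+2, 10+0) = 11
r[4] = max(2+11, 9+9, 10+2, 10+0) = 18
r[5] = max(2+18, 9+11, 10+9, 10+2, 20+0) = 20
r[6] = max(2+20, 9+18, 10+11, 10+9, 20+2, 31+0) = 31
r[7] = max(2+31, 9+20, 10+18, …, 31+2, 16+0) = 33
r[8] = max(2+33, 9+31, 10+20, …, 16+2, 29+0) = 40
r[9] = max(2+40, 9+33, 10+31, …, 29+2, 20+0) = 42
r[10] = max(2+42, 9+40, 10+33, …, 20+2, 35+0) = 49
Maximum revenue is $49.
Now minimize piece count subject to staying optimal: for each k, pieces[k] = 1 + min over i with p[i]+r[k−i]=r[k] of pieces[k−i].
pieces[7] = 2
pieces[8] = 2
pieces[9] = 3
pieces[10] = 3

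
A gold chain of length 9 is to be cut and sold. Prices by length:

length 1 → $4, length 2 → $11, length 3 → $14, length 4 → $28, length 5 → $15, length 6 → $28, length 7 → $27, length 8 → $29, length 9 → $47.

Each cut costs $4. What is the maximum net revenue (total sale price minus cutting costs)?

52

Consider every possible first cut. v[k] is the best of p[i]+v[k−i] over all sellable i≤k, charging 4 whenever i<k.
v[1] = 4
v[2] = 11
v[3] = 14
v[4] = 28
v[5] = 28  (first piece 1, then v[4]=28)
v[6] = 35  (first piece 2, then v[4]=28)
v[7] = 38  (first piece 3, then v[4]=28)
v[8] = 52  (first piece 4, then v[4]=28)
v[9] = 52  (first piece 1, then v[8]=52)
One optimal plan: pieces 4 + 4 + 1 (2 cuts) → $60 − $8 = $52.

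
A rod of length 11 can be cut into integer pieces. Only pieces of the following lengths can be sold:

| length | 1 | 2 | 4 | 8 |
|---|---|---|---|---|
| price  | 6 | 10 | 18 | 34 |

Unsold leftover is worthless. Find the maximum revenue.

Consider every possible first cut. best[k] is the best of p[i]+best[k−i] over all sellable i≤k.
best[1] = 6
best[2] = max(6+6, 10+0) = 12
best[3] = max(6+12, 10+6) = 18
best[4] = max(6+18, 10+12, 18+0) = 24
best[5] = max(6+24, 10+18, 18+6) = 30
best[6] = max(6+30, 10+24, 18+12) = 36
best[7] = max(6+36, 10+30, 18+18) = 42
best[8] = max(6+42, 10+36, 18+24, 34+0) = 48
best[9] = max(6+48, 10+42, 18+30, 34+6) = 54
best[10] = max(6+54, 10+48, 18+36, 34+12) = 60
best[11] = max(6+60, 10+54, 18+42, 34+18) = 66
One optimal cutting: 1 + 1 + 1 + 1 + 1 + 1 + 1 + 1 + 1 + 1 + 1 → $66.

66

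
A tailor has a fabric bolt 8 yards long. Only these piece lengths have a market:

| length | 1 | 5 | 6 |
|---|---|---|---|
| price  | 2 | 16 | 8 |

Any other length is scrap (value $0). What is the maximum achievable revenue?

22

Consider every possible first cut. r[k] is the best of p[i]+r[k−i] over all sellable i≤k.
r[1] = 2
r[2] = 4  (first piece 1, then r[1]=2)
r[3] = 6  (first piece 1, then r[2]=4)
r[4] = 8  (first piece 1, then r[3]=6)
r[5] = 16
r[6] = 18  (first piece 1, then r[5]=16)
r[7] = 20  (first piece 1, then r[6]=18)
r[8] = 22  (first piece 1, then r[7]=20)
One optimal cutting: 5 + 1 + 1 + 1 → $22.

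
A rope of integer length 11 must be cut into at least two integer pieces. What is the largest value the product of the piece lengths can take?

Fill g[k] for k=2..11: at each k try every first piece i and multiply by the better of (k−i) uncut or g[k−i].
g[2] = 1*max(1,0) = 1*1 = 1
g[3] = 1*max(2,1) = 1*2 = 2
g[4] = 2*max(2,1) = 2*2 = 4
g[5] = 2*max(3,2) = 2*3 = 6
g[6] = 3*max(3,2) = 3*3 = 9
g[7] = 2*max(5,6) = 2*6 = 12
g[8] = 2*max(6,9) = 2*9 = 18
g[9] = 3*max(6,9) = 3*9 = 27
g[10] = 2*max(8,18) = 2*18 = 36
g[11] = 2*max(9,27) = 2*27 = 54
One optimal split: 3 + 3 + 3 + 2; product 3*3*3*2 = 54.

54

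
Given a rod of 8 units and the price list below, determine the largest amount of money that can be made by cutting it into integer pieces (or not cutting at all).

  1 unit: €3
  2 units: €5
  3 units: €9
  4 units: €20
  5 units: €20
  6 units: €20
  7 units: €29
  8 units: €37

Build r[k] bottom-up: r[k] = max over allowed piece i of (p[i] + r[k−i]).
r[1] = 3
r[2] = max(3+3, 5+0) = 6
r[3] = max(3+6, 5+3, 9+0) = 9
r[4] = max(3+9, 5+6, 9+3, 20+0) = 20
r[5] = max(3+20, 5+9, 9+6, 20+3, 20+0) = 23
r[6] = max(3+23, 5+20, 9+9, 20+6, 20+3, 20+0) = 26
r[7] = max(3+26, 5+23, 9+20, …, 20+3, 29+0) = 29
r[8] = max(3+29, 5+26, 9+23, …, 29+3, 37+0) = 40
One optimal cutting: 4 + 4 → €20 + €20 = €40.

40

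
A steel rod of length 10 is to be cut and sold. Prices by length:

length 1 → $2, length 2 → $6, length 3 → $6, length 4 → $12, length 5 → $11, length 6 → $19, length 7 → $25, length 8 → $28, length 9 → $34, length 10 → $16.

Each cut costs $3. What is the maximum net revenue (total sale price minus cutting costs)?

Consider every possible first cut. v[k] is the best of p[i]+v[k−i] over all sellable i≤k, charging 3 whenever i<k.
v[1] = 2
v[2] = max(2+2-3, 6+0) = 6
v[3] = max(2+6-3, 6+2-3, 6+0) = 6
v[4] = max(2+6-3, 6+6-3, 6+2-3, 12+0) = 12
v[5] = max(2+12-3, 6+6-3, 6+6-3, 12+2-3, 11+0) = 11
v[6] = max(2+11-3, 6+12-3, 6+6-3, 12+6-3, 11+2-3, 19+0) = 19
v[7] = max(2+19-3, 6+11-3, 6+12-3, …, 19+2-3, 25+0) = 25
v[8] = max(2+25-3, 6+19-3, 6+11-3, …, 25+2-3, 28+0) = 28
v[9] = max(2+28-3, 6+25-3, 6+19-3, …, 28+2-3, 34+0) = 34
v[10] = max(2+34-3, 6+28-3, 6+25-3, …, 34+2-3, 16+0) = 33
One optimal plan: pieces 9 + 1 (1 cut) → $36 − $3 = $33.

33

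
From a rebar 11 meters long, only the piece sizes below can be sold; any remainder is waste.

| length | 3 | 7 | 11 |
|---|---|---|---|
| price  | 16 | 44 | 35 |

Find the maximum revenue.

60

Build f[k] bottom-up: f[k] = max over allowed piece i of (p[i] + f[k−i]).
f[1] = 0
f[2] = 0
f[3] = 16
f[4] = 16
f[5] = 16
f[6] = 32  (first piece 3, then f[3]=16)
f[7] = 44
f[8] = 44
f[9] = 48  (first piece 3, then f[6]=32)
f[10] = 60  (first piece 3, then f[7]=44)
f[11] = 60
One optimal cutting: pieces 7 + 3 with 1 meter of scrap → ₹60.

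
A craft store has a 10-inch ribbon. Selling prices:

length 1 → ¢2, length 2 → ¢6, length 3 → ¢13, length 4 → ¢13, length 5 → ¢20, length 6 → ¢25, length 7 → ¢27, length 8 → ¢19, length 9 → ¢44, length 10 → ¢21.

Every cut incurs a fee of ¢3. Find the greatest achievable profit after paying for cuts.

Let net[k] be the best obtainable value from length k. For each k, try every first piece i and keep the best of price[i] + net[k−i] minus the 3 cut fee when i<k.
net[1] = 2
net[2] = 6
net[3] = 13
net[4] = 13
net[5] = 20
net[6] = 25
net[7] = 27
net[8] = 30  (first piece 3, then net[5]=20)
net[9] = 44
net[10] = 43  (first piece 1, then net[9]=44)
One optimal plan: pieces 9 + 1 (1 cut) → ¢46 − ¢3 = ¢43.

43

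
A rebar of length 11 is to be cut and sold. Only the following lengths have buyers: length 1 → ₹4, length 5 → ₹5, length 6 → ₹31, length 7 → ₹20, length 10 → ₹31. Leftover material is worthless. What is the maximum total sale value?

Let f[k] be the best obtainable value from length k. For each k, try every first piece i and keep the best of price[i] + f[k−i].
f[1] = 4
f[2] = 8  (first piece 1, then f[1]=4)
f[3] = 12  (first piece 1, then f[2]=8)
f[4] = 16  (first piece 1, then f[3]=12)
f[5] = max(4+16, 5+0) = 20
f[6] = max(4+20, 5+4, 31+0) = 31
f[7] = max(4+31, 5+8, 31+4, 20+0) = 35
f[8] = max(4+35, 5+12, 31+8, 20+4) = 39
f[9] = max(4+39, 5+16, 31+12, 20+8) = 43
f[10] = max(4+43, 5+20, 31+16, 20+12, 31+0) = 47
f[11] = max(4+47, 5+31, 31+20, 20+16, 31+4) = 51
One optimal cutting: 6 + 1 + 1 + 1 + 1 + 1 → ₹51.

51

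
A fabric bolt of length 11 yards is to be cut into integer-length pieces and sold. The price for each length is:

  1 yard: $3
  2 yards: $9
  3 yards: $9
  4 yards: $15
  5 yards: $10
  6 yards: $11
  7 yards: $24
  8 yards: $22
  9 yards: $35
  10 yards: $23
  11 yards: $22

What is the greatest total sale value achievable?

48

Build best[k] bottom-up: best[k] = max over allowed piece i of (p[i] + best[k−i]).
best[1] = 3
best[2] = 9
best[3] = 12  (first piece 1, then best[2]=9)
best[4] = 18  (first piece 2, then best[2]=9)
best[5] = 21  (first piece 1, then best[4]=18)
best[6] = 27  (first piece 2, then best[4]=18)
best[7] = 30  (first piece 1, then best[6]=27)
best[8] = 36  (first piece 2, then best[6]=27)
best[9] = 39  (first piece 1, then best[8]=36)
best[10] = 45  (first piece 2, then best[8]=36)
best[11] = 48  (first piece 1, then best[10]=45)
One optimal cutting: 2 + 2 + 2 + 2 + 2 + 1 → $9 + $9 + $9 + $9 + $9 + $3 = $48.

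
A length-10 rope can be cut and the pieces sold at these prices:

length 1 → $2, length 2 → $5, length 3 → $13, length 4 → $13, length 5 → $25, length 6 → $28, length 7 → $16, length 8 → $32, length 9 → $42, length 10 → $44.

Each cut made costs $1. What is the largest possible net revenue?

Build net[k] bottom-up: net[k] = max over allowed piece i of (p[i] + net[k−i]) − 1 per cut.
net[1] = 2
net[2] = 5
net[3] = 13
net[4] = 14  (first piece 1, then net[3]=13)
net[5] = 25
net[6] = 28
net[7] = 29  (first piece 1, then net[6]=28)
net[8] = 37  (first piece 3, then net[5]=25)
net[9] = 42
net[10] = 49  (first piece 5, then net[5]=25)
One optimal plan: pieces 5 + 5 (1 cut) → $50 − $1 = $49.

49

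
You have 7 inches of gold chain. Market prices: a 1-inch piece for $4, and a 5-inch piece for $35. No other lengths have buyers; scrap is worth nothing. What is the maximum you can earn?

Build best[k] bottom-up: best[k] = max over allowed piece i of (p[i] + best[k−i]).
best[1] = 4
best[2] = 8  (first piece 1, then best[1]=4)
best[3] = 12  (first piece 1, then best[2]=8)
best[4] = 16  (first piece 1, then best[3]=12)
best[5] = 35
best[6] = 39  (first piece 1, then best[5]=35)
best[7] = 43  (first piece 1, then best[6]=39)
One optimal cutting: 5 + 1 + 1 → $43.

43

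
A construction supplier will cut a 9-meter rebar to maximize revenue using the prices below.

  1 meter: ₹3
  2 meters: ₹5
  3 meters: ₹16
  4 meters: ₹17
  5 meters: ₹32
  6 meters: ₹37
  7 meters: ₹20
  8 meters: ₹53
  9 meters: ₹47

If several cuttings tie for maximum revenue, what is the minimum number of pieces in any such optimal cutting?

2

Build r[k] bottom-up: r[k] = max over allowed piece i of (p[i] + r[k−i]).
r[1] = 3
r[2] = max(3+3, 5+0) = 6
r[3] = max(3+6, 5+3, 16+0) = 16
r[4] = max(3+16, 5+6, 16+3, 17+0) = 19
r[5] = max(3+19, 5+16, 16+6, 17+3, 32+0) = 32
r[6] = max(3+32, 5+19, 16+16, 17+6, 32+3, 37+0) = 37
r[7] = max(3+37, 5+32, 16+19, …, 37+3, 20+0) = 40
r[8] = max(3+40, 5+37, 16+32, …, 20+3, 53+0) = 53
r[9] = max(3+53, 5+40, 16+37, …, 53+3, 47+0) = 56
Maximum revenue is ₹56.
Now minimize piece count subject to staying optimal: for each k, pieces[k] = 1 + min over i with p[i]+r[k−i]=r[k] of pieces[k−i].
pieces[6] = 1
pieces[7] = 2
pieces[8] = 1
pieces[9] = 2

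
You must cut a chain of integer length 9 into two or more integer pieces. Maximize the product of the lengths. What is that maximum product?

Let P[k] be the best product for length k (with at least one cut). For each first piece i, the rest contributes max(k−i, P[k−i]).
P[2] = 1×max(1,0) = 1×1 = 1
P[3] = 1×max(2,1) = 1×2 = 2
P[4] = 2×max(2,1) = 2×2 = 4
P[5] = 2×max(3,2) = 2×3 = 6
P[6] = 3×max(3,2) = 3×3 = 9
P[7] = 2×max(5,6) = 2×6 = 12
P[8] = 2×max(6,9) = 2×9 = 18
P[9] = 3×max(6,9) = 3×9 = 27
One optimal split: 3 + 3 + 3; product 3×3×3 = 27.

27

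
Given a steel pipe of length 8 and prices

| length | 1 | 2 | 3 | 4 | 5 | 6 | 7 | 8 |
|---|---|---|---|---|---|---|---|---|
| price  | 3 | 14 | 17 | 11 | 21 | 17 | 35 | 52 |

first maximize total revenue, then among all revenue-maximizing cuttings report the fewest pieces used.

4

Consider every possible first cut. r[k] is the best of p[i]+r[k−i] over all sellable i≤k.
r[1] = 3
r[2] = 14
r[3] = 17  (first piece 1, then r[2]=14)
r[4] = 28  (first piece 2, then r[2]=14)
r[5] = 31  (first piece 1, then r[4]=28)
r[6] = 42  (first piece 2, then r[4]=28)
r[7] = 45  (first piece 1, then r[6]=42)
r[8] = 56  (first piece 2, then r[6]=42)
Maximum revenue is $56.
Now minimize piece count subject to staying optimal: for each k, pieces[k] = 1 + min over i with p[i]+r[k−i]=r[k] of pieces[k−i].
pieces[5] = 2
pieces[6] = 3
pieces[7] = 3
pieces[8] = 4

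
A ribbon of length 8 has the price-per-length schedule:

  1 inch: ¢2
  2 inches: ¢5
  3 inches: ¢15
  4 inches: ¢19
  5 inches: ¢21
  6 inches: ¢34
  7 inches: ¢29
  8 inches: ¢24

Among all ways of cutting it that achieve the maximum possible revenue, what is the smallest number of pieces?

Build r[k] bottom-up: r[k] = max over allowed piece i of (p[i] + r[k−i]).
r[1] = 2
r[2] = max(2+2, 5+0) = 5
r[3] = max(2+5, 5+2, 15+0) = 15
r[4] = max(2+15, 5+5, 15+2, 19+0) = 19
r[5] = max(2+19, 5+15, 15+5, 19+2, 21+0) = 21
r[6] = max(2+21, 5+19, 15+15, 19+5, 21+2, 34+0) = 34
r[7] = max(2+34, 5+21, 15+19, …, 34+2, 29+0) = 36
r[8] = max(2+36, 5+34, 15+21, …, 29+2, 24+0) = 39
Maximum revenue is ¢39.
Now minimize piece count subject to staying optimal: for each k, pieces[k] = 1 + min over i with p[i]+r[k−i]=r[k] of pieces[k−i].
pieces[5] = 1
pieces[6] = 1
pieces[7] = 2
pieces[8] = 2

2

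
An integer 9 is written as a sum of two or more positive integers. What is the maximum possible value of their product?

27

Fill g[k] for k=2..9: at each k try every first piece i and multiply by the better of (k−i) uncut or g[k−i].
g[2] = 1×max(1,0) = 1×1 = 1
g[3] = 1×max(2,1) = 1×2 = 2
g[4] = 2×max(2,1) = 2×2 = 4
g[5] = 2×max(3,2) = 2×3 = 6
g[6] = 3×max(3,2) = 3×3 = 9
g[7] = 2×max(5,6) = 2×6 = 12
g[8] = 2×max(6,9) = 2×9 = 18
g[9] = 3×max(6,9) = 3×9 = 27
One optimal split: 3 + 3 + 3; product 3×3×3 = 27.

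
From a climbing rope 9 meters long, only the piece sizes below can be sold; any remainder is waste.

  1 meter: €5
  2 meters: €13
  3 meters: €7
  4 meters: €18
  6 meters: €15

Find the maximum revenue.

Build f[k] bottom-up: f[k] = max over allowed piece i of (p[i] + f[k−i]).
f[1] = 5
f[2] = max(5+5, 13+0) = 13
f[3] = max(5+13, 13+5, 7+0) = 18
f[4] = max(5+18, 13+13, 7+5, 18+0) = 26
f[5] = max(5+26, 13+18, 7+13, 18+5) = 31
f[6] = max(5+31, 13+26, 7+18, 18+13, 15+0) = 39
f[7] = max(5+39, 13+31, 7+26, 18+18, 15+5) = 44
f[8] = max(5+44, 13+39, 7+31, 18+26, 15+13) = 52
f[9] = max(5+52, 13+44, 7+39, 18+31, 15+18) = 57
One optimal cutting: 2 + 2 + 2 + 2 + 1 → €57.

57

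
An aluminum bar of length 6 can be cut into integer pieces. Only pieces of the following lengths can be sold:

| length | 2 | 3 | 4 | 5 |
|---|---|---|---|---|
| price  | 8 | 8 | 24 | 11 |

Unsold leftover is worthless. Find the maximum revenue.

Consider every possible first cut. best[k] is the best of p[i]+best[k−i] over all sellable i≤k.
best[1] = 0
best[2] = 8
best[3] = max(8+0, 8+0) = 8
best[4] = max(8+8, 8+0, 24+0) = 24
best[5] = max(8+8, 8+8, 24+0, 11+0) = 24
best[6] = max(8+24, 8+8, 24+8, 11+0) = 32
One optimal cutting: 4 + 2 → $32.

32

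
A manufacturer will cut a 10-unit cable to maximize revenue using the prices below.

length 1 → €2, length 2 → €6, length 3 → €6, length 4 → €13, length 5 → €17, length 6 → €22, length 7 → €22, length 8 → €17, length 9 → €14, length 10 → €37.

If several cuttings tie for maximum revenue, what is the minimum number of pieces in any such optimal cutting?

Build r[k] bottom-up: r[k] = max over allowed piece i of (p[i] + r[k−i]).
r[1] = 2
r[2] = max(2+2, 6+0) = 6
r[3] = max(2+6, 6+2, 6+0) = 8
r[4] = max(2+8, 6+6, 6+2, 13+0) = 13
r[5] = max(2+13, 6+8, 6+6, 13+2, 17+0) = 17
r[6] = max(2+17, 6+13, 6+8, 13+6, 17+2, 22+0) = 22
r[7] = max(2+22, 6+17, 6+13, …, 22+2, 22+0) = 24
r[8] = max(2+24, 6+22, 6+17, …, 22+2, 17+0) = 28
r[9] = max(2+28, 6+24, 6+22, …, 17+2, 14+0) = 30
r[10] = max(2+30, 6+28, 6+24, …, 14+2, 37+0) = 37
Maximum revenue is €37.
Now minimize piece count subject to staying optimal: for each k, pieces[k] = 1 + min over i with p[i]+r[k−i]=r[k] of pieces[k−i].
pieces[7] = 2
pieces[8] = 2
pieces[9] = 2
pieces[10] = 1

1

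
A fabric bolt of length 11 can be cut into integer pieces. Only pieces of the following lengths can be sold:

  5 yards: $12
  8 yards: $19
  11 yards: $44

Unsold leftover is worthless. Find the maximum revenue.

44

Consider every possible first cut. f[k] is the best of p[i]+f[k−i] over all sellable i≤k.
f[1] = 0
f[2] = 0
f[3] = 0
f[4] = 0
f[5] = 12
f[6] = 12
f[7] = 12
f[8] = max(12+0, 19+0) = 19
f[9] = max(12+0, 19+0) = 19
f[10] = max(12+12, 19+0) = 24
f[11] = max(12+12, 19+0, 44+0) = 44
One optimal cutting: 11 → $44.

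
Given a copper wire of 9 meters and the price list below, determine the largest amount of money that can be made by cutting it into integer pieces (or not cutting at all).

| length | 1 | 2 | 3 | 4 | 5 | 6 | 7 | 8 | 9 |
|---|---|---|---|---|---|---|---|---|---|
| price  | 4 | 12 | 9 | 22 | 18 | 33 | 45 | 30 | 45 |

Consider every possible first cut. R[k] is the best of p[i]+R[k−i] over all sellable i≤k.
R[1] = 4
R[2] = max(4+4, 12+0) = 12
R[3] = max(4+12, 12+4, 9+0) = 16
R[4] = max(4+16, 12+12, 9+4, 22+0) = 24
R[5] = max(4+24, 12+16, 9+12, 22+4, 18+0) = 28
R[6] = max(4+28, 12+24, 9+16, 22+12, 18+4, 33+0) = 36
R[7] = max(4+36, 12+28, 9+24, …, 33+4, 45+0) = 45
R[8] = max(4+45, 12+36, 9+28, …, 45+4, 30+0) = 49
R[9] = max(4+49, 12+45, 9+36, …, 30+4, 45+0) = 57
One optimal cutting: 7 + 2 → €45 + €12 = €57.

57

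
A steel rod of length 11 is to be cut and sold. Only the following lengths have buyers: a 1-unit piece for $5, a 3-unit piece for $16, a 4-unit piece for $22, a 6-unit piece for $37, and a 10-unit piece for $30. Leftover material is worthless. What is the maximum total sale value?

64

Build f[k] bottom-up: f[k] = max over allowed piece i of (p[i] + f[k−i]).
f[1] = 5
f[2] = 10  (first piece 1, then f[1]=5)
f[3] = 16
f[4] = 22
f[5] = 27  (first piece 1, then f[4]=22)
f[6] = 37
f[7] = 42  (first piece 1, then f[6]=37)
f[8] = 47  (first piece 1, then f[7]=42)
f[9] = 53  (first piece 3, then f[6]=37)
f[10] = 59  (first piece 4, then f[6]=37)
f[11] = 64  (first piece 1, then f[10]=59)
One optimal cutting: 6 + 4 + 1 → $64.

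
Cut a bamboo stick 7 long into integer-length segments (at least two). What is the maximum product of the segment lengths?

12

Let g[k] be the best product for length k (with at least one cut). For each first piece i, the rest contributes max(k−i, g[k−i]).
g[2] = 1*max(1,0) = 1*1 = 1
g[3] = 1*max(2,1) = 1*2 = 2
g[4] = 2*max(2,1) = 2*2 = 4
g[5] = 2*max(3,2) = 2*3 = 6
g[6] = 3*max(3,2) = 3*3 = 9
g[7] = 2*max(5,6) = 2*6 = 12
One optimal split: 3 + 2 + 2; product 3*2*2 = 12.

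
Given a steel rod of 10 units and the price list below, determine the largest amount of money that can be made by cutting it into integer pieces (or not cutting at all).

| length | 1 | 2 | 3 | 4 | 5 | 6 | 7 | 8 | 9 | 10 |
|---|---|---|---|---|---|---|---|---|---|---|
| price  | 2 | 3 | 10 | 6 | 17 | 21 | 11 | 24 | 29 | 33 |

Let best[k] be the best obtainable value from length k. For each k, try every first piece i and keep the best of price[i] + best[k−i].
best[1] = 2
best[2] = max(2+2, 3+0) = 4
best[3] = max(2+4, 3+2, 10+0) = 10
best[4] = max(2+10, 3+4, 10+2, 6+0) = 12
best[5] = max(2+12, 3+10, 10+4, 6+2, 17+0) = 17
best[6] = max(2+17, 3+12, 10+10, 6+4, 17+2, 21+0) = 21
best[7] = max(2+21, 3+17, 10+12, …, 21+2, 11+0) = 23
best[8] = max(2+23, 3+21, 10+17, …, 11+2, 24+0) = 27
best[9] = max(2+27, 3+23, 10+21, …, 24+2, 29+0) = 31
best[10] = max(2+31, 3+27, 10+23, …, 29+2, 33+0) = 34
One optimal cutting: 5 + 5 → $17 + $17 = $34.

34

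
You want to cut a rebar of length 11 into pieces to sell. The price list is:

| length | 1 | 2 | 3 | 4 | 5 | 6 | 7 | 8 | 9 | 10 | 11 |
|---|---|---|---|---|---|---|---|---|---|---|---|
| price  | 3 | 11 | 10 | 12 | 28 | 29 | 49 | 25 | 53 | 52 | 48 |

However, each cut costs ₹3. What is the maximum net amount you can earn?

Consider every possible first cut. net[k] is the best of p[i]+net[k−i] over all sellable i≤k, charging 3 whenever i<k.
net[1] = 3
net[2] = max(3+3-3, 11+0) = 11
net[3] = max(3+11-3, 11+3-3, 10+0) = 11
net[4] = max(3+11-3, 11+11-3, 10+3-3, 12+0) = 19
net[5] = max(3+19-3, 11+11-3, 10+11-3, 12+3-3, 28+0) = 28
net[6] = max(3+28-3, 11+19-3, 10+11-3, 12+11-3, 28+3-3, 29+0) = 29
net[7] = max(3+29-3, 11+28-3, 10+19-3, …, 29+3-3, 49+0) = 49
net[8] = max(3+49-3, 11+29-3, 10+28-3, …, 49+3-3, 25+0) = 49
net[9] = max(3+49-3, 11+49-3, 10+29-3, …, 25+3-3, 53+0) = 57
net[10] = max(3+57-3, 11+49-3, 10+49-3, …, 53+3-3, 52+0) = 57
net[11] = max(3+57-3, 11+57-3, 10+49-3, …, 52+3-3, 48+0) = 65
One optimal plan: pieces 7 + 2 + 2 (2 cuts) → ₹71 − ₹6 = ₹65.

65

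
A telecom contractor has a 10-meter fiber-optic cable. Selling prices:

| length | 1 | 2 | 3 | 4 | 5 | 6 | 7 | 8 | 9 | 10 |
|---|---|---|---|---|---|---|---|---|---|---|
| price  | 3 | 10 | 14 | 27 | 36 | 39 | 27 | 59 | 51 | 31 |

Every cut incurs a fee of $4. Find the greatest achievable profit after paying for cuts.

Build r[k] bottom-up: r[k] = max over allowed piece i of (p[i] + r[k−i]) − 4 per cut.
r[1] = 3
r[2] = max(3+3-4, 10+0) = 10
r[3] = max(3+10-4, 10+3-4, 14+0) = 14
r[4] = max(3+14-4, 10+10-4, 14+3-4, 27+0) = 27
r[5] = max(3+27-4, 10+14-4, 14+10-4, 27+3-4, 36+0) = 36
r[6] = max(3+36-4, 10+27-4, 14+14-4, 27+10-4, 36+3-4, 39+0) = 39
r[7] = max(3+39-4, 10+36-4, 14+27-4, …, 39+3-4, 27+0) = 42
r[8] = max(3+42-4, 10+39-4, 14+36-4, …, 27+3-4, 59+0) = 59
r[9] = max(3+59-4, 10+42-4, 14+39-4, …, 59+3-4, 51+0) = 59
r[10] = max(3+59-4, 10+59-4, 14+42-4, …, 51+3-4, 31+0) = 68
One optimal plan: pieces 5 + 5 (1 cut) → $72 − $4 = $68.

68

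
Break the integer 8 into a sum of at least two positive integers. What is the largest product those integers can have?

Define m[k] = max over 1≤i<k of i · max(k−i, m[k−i]); the inner max lets the remainder stay uncut if that's better.
m[2] = 1×max(1,0) = 1×1 = 1
m[3] = 1×max(2,1) = 1×2 = 2
m[4] = 2×max(2,1) = 2×2 = 4
m[5] = 2×max(3,2) = 2×3 = 6
m[6] = 3×max(3,2) = 3×3 = 9
m[7] = 2×max(5,6) = 2×6 = 12
m[8] = 2×max(6,9) = 2×9 = 18
One optimal split: 3 + 3 + 2; product 3×3×2 = 18.

18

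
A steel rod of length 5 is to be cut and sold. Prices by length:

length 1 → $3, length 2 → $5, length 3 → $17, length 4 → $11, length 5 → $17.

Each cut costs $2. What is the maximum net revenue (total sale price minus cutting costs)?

Consider every possible first cut. r[k] is the best of p[i]+r[k−i] over all sellable i≤k, charging 2 whenever i<k.
r[1] = 3
r[2] = max(3+3-2, 5+0) = 5
r[3] = max(3+5-2, 5+3-2, 17+0) = 17
r[4] = max(3+17-2, 5+5-2, 17+3-2, 11+0) = 18
r[5] = max(3+18-2, 5+17-2, 17+5-2, 11+3-2, 17+0) = 20
One optimal plan: pieces 3 + 2 (1 cut) → $22 − $2 = $20.

20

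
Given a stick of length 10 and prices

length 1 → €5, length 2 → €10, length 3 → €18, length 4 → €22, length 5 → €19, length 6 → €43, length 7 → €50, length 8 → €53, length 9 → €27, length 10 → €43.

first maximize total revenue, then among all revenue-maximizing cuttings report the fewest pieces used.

Let r[k] be the best obtainable value from length k. For each k, try every first piece i and keep the best of price[i] + r[k−i].
r[1] = 5
r[2] = 10  (first piece 1, then r[1]=5)
r[3] = 18
r[4] = 23  (first piece 1, then r[3]=18)
r[5] = 28  (first piece 1, then r[4]=23)
r[6] = 43
r[7] = 50
r[8] = 55  (first piece 1, then r[7]=50)
r[9] = 61  (first piece 3, then r[6]=43)
r[10] = 68  (first piece 3, then r[7]=50)
Maximum revenue is €68.
Now minimize piece count subject to staying optimal: for each k, pieces[k] = 1 + min over i with p[i]+r[k−i]=r[k] of pieces[k−i].
pieces[7] = 1
pieces[8] = 2
pieces[9] = 2
pieces[10] = 2

2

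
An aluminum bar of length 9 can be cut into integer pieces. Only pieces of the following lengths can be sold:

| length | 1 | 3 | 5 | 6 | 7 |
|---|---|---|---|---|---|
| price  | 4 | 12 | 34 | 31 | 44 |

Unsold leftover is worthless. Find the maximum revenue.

52

Build r[k] bottom-up: r[k] = max over allowed piece i of (p[i] + r[k−i]).
r[1] = 4
r[2] = 8  (first piece 1, then r[1]=4)
r[3] = 12  (first piece 1, then r[2]=8)
r[4] = 16  (first piece 1, then r[3]=12)
r[5] = 34
r[6] = 38  (first piece 1, then r[5]=34)
r[7] = 44
r[8] = 48  (first piece 1, then r[7]=44)
r[9] = 52  (first piece 1, then r[8]=48)
One optimal cutting: 7 + 1 + 1 → $52.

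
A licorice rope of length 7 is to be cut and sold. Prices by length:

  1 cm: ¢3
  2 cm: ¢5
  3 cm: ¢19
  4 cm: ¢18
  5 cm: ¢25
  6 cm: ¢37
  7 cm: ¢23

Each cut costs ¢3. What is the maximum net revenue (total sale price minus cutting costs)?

Let net[k] be the best obtainable value from length k. For each k, try every first piece i and keep the best of price[i] + net[k−i] minus the 3 cut fee when i<k.
net[1] = 3
net[2] = max(3+3-3, 5+0) = 5
net[3] = max(3+5-3, 5+3-3, 19+0) = 19
net[4] = max(3+19-3, 5+5-3, 19+3-3, 18+0) = 19
net[5] = max(3+19-3, 5+19-3, 19+5-3, 18+3-3, 25+0) = 25
net[6] = max(3+25-3, 5+19-3, 19+19-3, 18+5-3, 25+3-3, 37+0) = 37
net[7] = max(3+37-3, 5+25-3, 19+19-3, …, 37+3-3, 23+0) = 37
One optimal plan: pieces 6 + 1 (1 cut) → ¢40 − ¢3 = ¢37.

37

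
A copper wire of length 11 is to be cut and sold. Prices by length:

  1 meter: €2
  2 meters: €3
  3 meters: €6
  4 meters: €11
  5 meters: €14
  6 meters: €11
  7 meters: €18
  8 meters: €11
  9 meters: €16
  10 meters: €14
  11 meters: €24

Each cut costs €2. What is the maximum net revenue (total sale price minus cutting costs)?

Build net[k] bottom-up: net[k] = max over allowed piece i of (p[i] + net[k−i]) − 2 per cut.
net[1] = 2
net[2] = max(2+2-2, 3+0) = 3
net[3] = max(2+3-2, 3+2-2, 6+0) = 6
net[4] = max(2+6-2, 3+3-2, 6+2-2, 11+0) = 11
net[5] = max(2+11-2, 3+6-2, 6+3-2, 11+2-2, 14+0) = 14
net[6] = max(2+14-2, 3+11-2, 6+6-2, 11+3-2, 14+2-2, 11+0) = 14
net[7] = max(2+14-2, 3+14-2, 6+11-2, …, 11+2-2, 18+0) = 18
net[8] = max(2+18-2, 3+14-2, 6+14-2, …, 18+2-2, 11+0) = 20
net[9] = max(2+20-2, 3+18-2, 6+14-2, …, 11+2-2, 16+0) = 23
net[10] = max(2+23-2, 3+20-2, 6+18-2, …, 16+2-2, 14+0) = 26
net[11] = max(2+26-2, 3+23-2, 6+20-2, …, 14+2-2, 24+0) = 27
One optimal plan: pieces 7 + 4 (1 cut) → €29 − €2 = €27.

27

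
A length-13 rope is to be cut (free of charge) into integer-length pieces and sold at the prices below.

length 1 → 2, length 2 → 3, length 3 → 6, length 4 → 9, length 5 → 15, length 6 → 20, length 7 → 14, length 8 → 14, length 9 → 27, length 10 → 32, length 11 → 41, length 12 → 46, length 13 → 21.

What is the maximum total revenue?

Consider every possible first cut. r[k] is the best of p[i]+r[k−i] over all sellable i≤k.
r[1] = 2
r[2] = 4  (first piece 1, then r[1]=2)
r[3] = 6  (first piece 1, then r[2]=4)
r[4] = 9
r[5] = 15
r[6] = 20
r[7] = 22  (first piece 1, then r[6]=20)
r[8] = 24  (first piece 1, then r[7]=22)
r[9] = 27
r[10] = 32
r[11] = 41
r[12] = 46
r[13] = 48  (first piece 1, then r[12]=46)
One optimal cutting: 12 + 1 → 46 + 2 = 48.

48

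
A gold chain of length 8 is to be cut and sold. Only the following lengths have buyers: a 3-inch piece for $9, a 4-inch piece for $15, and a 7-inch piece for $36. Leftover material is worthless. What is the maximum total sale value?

Let best[k] be the best obtainable value from length k. For each k, try every first piece i and keep the best of price[i] + best[k−i].
best[1] = 0
best[2] = 0
best[3] = 9
best[4] = max(9+0, 15+0) = 15
best[5] = max(9+0, 15+0) = 15
best[6] = max(9+9, 15+0) = 18
best[7] = max(9+15, 15+9, 36+0) = 36
best[8] = max(9+15, 15+15, 36+0) = 36
One optimal cutting: pieces 7 with 1 inch of scrap → $36.

36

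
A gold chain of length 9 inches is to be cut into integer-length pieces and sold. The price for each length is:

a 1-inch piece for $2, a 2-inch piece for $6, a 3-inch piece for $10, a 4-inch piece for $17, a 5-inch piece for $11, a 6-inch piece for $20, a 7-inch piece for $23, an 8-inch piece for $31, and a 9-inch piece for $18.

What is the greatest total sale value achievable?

Build r[k] bottom-up: r[k] = max over allowed piece i of (p[i] + r[k−i]).
r[1] = 2
r[2] = 6
r[3] = 10
r[4] = 17
r[5] = 19  (first piece 1, then r[4]=17)
r[6] = 23  (first piece 2, then r[4]=17)
r[7] = 27  (first piece 3, then r[4]=17)
r[8] = 34  (first piece 4, then r[4]=17)
r[9] = 36  (first piece 1, then r[8]=34)
One optimal cutting: 4 + 4 + 1 → $17 + $17 + $2 = $36.

36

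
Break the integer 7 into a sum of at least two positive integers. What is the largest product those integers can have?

12

Define m[k] = max over 1≤i<k of i · max(k−i, m[k−i]); the inner max lets the remainder stay uncut if that's better.
m[2] = 1*max(1,0) = 1*1 = 1
m[3] = max(1*2, 2*1) = 2
m[4] = max(1*3, 2*2, 3*1) = 4
m[5] = max(1*4, 2*3, 3*2, 4*1) = 6
m[6] = max(1*6, 2*4, 3*3, 4*2, 5*1) = 9
m[7] = max(1*9, 2*6, 3*4, 4*3, 5*2, 6*1) = 12
One optimal split: 3 + 2 + 2; product 3*2*2 = 12.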